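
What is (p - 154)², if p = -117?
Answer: 73441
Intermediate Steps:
(p - 154)² = (-117 - 154)² = (-271)² = 73441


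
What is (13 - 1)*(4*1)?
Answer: 48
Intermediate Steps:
(13 - 1)*(4*1) = 12*4 = 48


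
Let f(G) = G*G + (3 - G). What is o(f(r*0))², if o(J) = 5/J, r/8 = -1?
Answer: 25/9 ≈ 2.7778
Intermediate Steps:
r = -8 (r = 8*(-1) = -8)
f(G) = 3 + G² - G (f(G) = G² + (3 - G) = 3 + G² - G)
o(f(r*0))² = (5/(3 + (-8*0)² - (-8)*0))² = (5/(3 + 0² - 1*0))² = (5/(3 + 0 + 0))² = (5/3)² = 25/9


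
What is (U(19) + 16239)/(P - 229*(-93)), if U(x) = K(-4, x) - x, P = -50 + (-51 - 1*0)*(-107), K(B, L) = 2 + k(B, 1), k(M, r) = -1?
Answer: 16221/26704 ≈ 0.60744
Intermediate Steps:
K(B, L) = 1 (K(B, L) = 2 - 1 = 1)
P = 5407 (P = -50 + (-51 + 0)*(-107) = -50 - 51*(-107) = -50 + 5457 = 5407)
U(x) = 1 - x
(U(19) + 16239)/(P - 229*(-93)) = ((1 - 1*19) + 16239)/(5407 - 229*(-93)) = ((1 - 19) + 16239)/(5407 + 21297) = (-18 + 16239)/26704 = 16221*(1/26704) = 16221/26704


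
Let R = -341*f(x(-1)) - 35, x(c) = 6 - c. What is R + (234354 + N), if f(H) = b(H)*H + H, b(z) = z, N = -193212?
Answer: 22011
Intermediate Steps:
f(H) = H + H² (f(H) = H*H + H = H² + H = H + H²)
R = -19131 (R = -341*(6 - 1*(-1))*(1 + (6 - 1*(-1))) - 35 = -341*(6 + 1)*(1 + (6 + 1)) - 35 = -2387*(1 + 7) - 35 = -2387*8 - 35 = -341*56 - 35 = -19096 - 35 = -19131)
R + (234354 + N) = -19131 + (234354 - 193212) = -19131 + 41142 = 22011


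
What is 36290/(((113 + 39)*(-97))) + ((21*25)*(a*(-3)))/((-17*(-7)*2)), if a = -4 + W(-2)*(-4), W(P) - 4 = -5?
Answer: -955/388 ≈ -2.4613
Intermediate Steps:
W(P) = -1 (W(P) = 4 - 5 = -1)
a = 0 (a = -4 - 1*(-4) = -4 + 4 = 0)
36290/(((113 + 39)*(-97))) + ((21*25)*(a*(-3)))/((-17*(-7)*2)) = 36290/(((113 + 39)*(-97))) + ((21*25)*(0*(-3)))/((-17*(-7)*2)) = 36290/((152*(-97))) + (525*0)/((119*2)) = 36290/(-14744) + 0/238 = 36290*(-1/14744) + 0*(1/238) = -955/388 + 0 = -955/388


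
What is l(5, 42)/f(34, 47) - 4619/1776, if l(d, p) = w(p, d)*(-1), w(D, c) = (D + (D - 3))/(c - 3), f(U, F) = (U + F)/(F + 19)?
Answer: -63227/1776 ≈ -35.601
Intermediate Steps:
f(U, F) = (F + U)/(19 + F)
w(D, c) = (-3 + 2*D)/(-3 + c) (w(D, c) = (D + (-3 + D))/(-3 + c) = (-3 + 2*D)/(-3 + c))
l(d, p) = -(-3 + 2*p)/(-3 + d) (l(d, p) = ((-3 + 2*p)/(-3 + d))*(-1) = -(-3 + 2*p)/(-3 + d))
l(5, 42)/f(34, 47) - 4619/1776 = ((3 - 2*42)/(-3 + 5))/(((47 + 34)/(19 + 47))) - 4619/1776 = ((3 - 84)/2)/((81/66)) - 4619*1/1776 = ((1/2)*(-81))/(((1/66)*81)) - 4619/1776 = -81/(2*27/22) - 4619/1776 = -81/2*22/27 - 4619/1776 = -33 - 4619/1776 = -63227/1776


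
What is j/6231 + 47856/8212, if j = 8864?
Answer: 92745476/12792243 ≈ 7.2501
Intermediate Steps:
j/6231 + 47856/8212 = 8864/6231 + 47856/8212 = 8864*(1/6231) + 47856*(1/8212) = 8864/6231 + 11964/2053 = 92745476/12792243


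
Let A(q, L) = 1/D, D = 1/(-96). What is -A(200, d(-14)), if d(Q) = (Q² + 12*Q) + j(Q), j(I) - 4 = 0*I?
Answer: 96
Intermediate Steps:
j(I) = 4 (j(I) = 4 + 0*I = 4 + 0 = 4)
D = -1/96 ≈ -0.010417
d(Q) = 4 + Q² + 12*Q (d(Q) = (Q² + 12*Q) + 4 = 4 + Q² + 12*Q)
A(q, L) = -96 (A(q, L) = 1/(-1/96) = -96)
-A(200, d(-14)) = -1*(-96) = 96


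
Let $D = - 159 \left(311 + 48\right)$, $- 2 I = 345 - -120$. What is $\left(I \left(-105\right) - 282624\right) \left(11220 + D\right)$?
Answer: $\frac{23683675203}{2} \approx 1.1842 \cdot 10^{10}$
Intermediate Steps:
$I = - \frac{465}{2}$ ($I = - \frac{345 - -120}{2} = - \frac{345 + 120}{2} = \left(- \frac{1}{2}\right) 465 = - \frac{465}{2} \approx -232.5$)
$D = -57081$ ($D = - 159 \cdot 359 = \left(-1\right) 57081 = -57081$)
$\left(I \left(-105\right) - 282624\right) \left(11220 + D\right) = \left(\left(- \frac{465}{2}\right) \left(-105\right) - 282624\right) \left(11220 - 57081\right) = \left(\frac{48825}{2} - 282624\right) \left(-45861\right) = \left(- \frac{516423}{2}\right) \left(-45861\right) = \frac{23683675203}{2}$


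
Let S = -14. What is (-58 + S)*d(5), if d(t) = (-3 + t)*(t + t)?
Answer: -1440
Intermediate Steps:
d(t) = 2*t*(-3 + t) (d(t) = (-3 + t)*(2*t) = 2*t*(-3 + t))
(-58 + S)*d(5) = (-58 - 14)*(2*5*(-3 + 5)) = -144*5*2 = -72*20 = -1440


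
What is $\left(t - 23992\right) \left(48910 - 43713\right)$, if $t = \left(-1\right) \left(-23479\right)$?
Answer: $-2666061$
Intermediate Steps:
$t = 23479$
$\left(t - 23992\right) \left(48910 - 43713\right) = \left(23479 - 23992\right) \left(48910 - 43713\right) = \left(-513\right) 5197 = -2666061$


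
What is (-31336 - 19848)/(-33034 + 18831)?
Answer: 7312/2029 ≈ 3.6037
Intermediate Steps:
(-31336 - 19848)/(-33034 + 18831) = -51184/(-14203) = -51184*(-1/14203) = 7312/2029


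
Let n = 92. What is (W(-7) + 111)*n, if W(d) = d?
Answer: 9568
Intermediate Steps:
(W(-7) + 111)*n = (-7 + 111)*92 = 104*92 = 9568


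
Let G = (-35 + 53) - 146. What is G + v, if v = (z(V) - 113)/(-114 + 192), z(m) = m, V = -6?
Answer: -10103/78 ≈ -129.53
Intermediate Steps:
G = -128 (G = 18 - 146 = -128)
v = -119/78 (v = (-6 - 113)/(-114 + 192) = -119/78 ≈ -1.5256)
G + v = -128 - 119/78 = -10103/78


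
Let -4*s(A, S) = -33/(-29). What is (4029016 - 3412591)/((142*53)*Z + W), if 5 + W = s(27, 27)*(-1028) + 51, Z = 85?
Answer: 1191755/1237427 ≈ 0.96309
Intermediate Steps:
s(A, S) = -33/116 (s(A, S) = -(-33)/(4*(-29)) = -(-33)*(-1)/(4*29) = -¼*33/29 = -33/116)
W = 9815/29 (W = -5 + (-33/116*(-1028) + 51) = -5 + (8481/29 + 51) = -5 + 9960/29 = 9815/29 ≈ 338.45)
(4029016 - 3412591)/((142*53)*Z + W) = (4029016 - 3412591)/((142*53)*85 + 9815/29) = 616425/(7526*85 + 9815/29) = 616425/(639710 + 9815/29) = 616425/(18561405/29) = 616425*(29/18561405) = 1191755/1237427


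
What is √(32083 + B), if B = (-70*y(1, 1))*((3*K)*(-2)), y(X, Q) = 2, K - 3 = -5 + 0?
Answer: √30403 ≈ 174.36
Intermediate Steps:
K = -2 (K = 3 + (-5 + 0) = 3 - 5 = -2)
B = -1680 (B = (-70*2)*((3*(-2))*(-2)) = -(-840)*(-2) = -140*12 = -1680)
√(32083 + B) = √(32083 - 1680) = √30403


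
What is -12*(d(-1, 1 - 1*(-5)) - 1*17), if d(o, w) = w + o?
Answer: 144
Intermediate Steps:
d(o, w) = o + w
-12*(d(-1, 1 - 1*(-5)) - 1*17) = -12*((-1 + (1 - 1*(-5))) - 1*17) = -12*((-1 + (1 + 5)) - 17) = -12*((-1 + 6) - 17) = -12*(5 - 17) = -12*(-12) = 144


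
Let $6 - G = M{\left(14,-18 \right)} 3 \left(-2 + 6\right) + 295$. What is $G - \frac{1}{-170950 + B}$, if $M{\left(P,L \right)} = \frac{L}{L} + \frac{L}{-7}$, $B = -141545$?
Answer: $- \frac{725925878}{2187465} \approx -331.86$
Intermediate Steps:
$M{\left(P,L \right)} = 1 - \frac{L}{7}$ ($M{\left(P,L \right)} = 1 + L \left(- \frac{1}{7}\right) = 1 - \frac{L}{7}$)
$G = - \frac{2323}{7}$ ($G = 6 - \left(\left(1 - - \frac{18}{7}\right) 3 \left(-2 + 6\right) + 295\right) = 6 - \left(\left(1 + \frac{18}{7}\right) 3 \cdot 4 + 295\right) = 6 - \left(\frac{25}{7} \cdot 12 + 295\right) = 6 - \left(\frac{300}{7} + 295\right) = 6 - \frac{2365}{7} = - \frac{2323}{7} \approx -331.86$)
$G - \frac{1}{-170950 + B} = - \frac{2323}{7} - \frac{1}{-170950 - 141545} = - \frac{2323}{7} - \frac{1}{-312495} = - \frac{2323}{7} - - \frac{1}{312495} = - \frac{2323}{7} + \frac{1}{312495} = - \frac{725925878}{2187465}$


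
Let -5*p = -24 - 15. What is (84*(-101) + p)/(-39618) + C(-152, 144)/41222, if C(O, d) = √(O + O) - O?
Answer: 98729959/453648110 + 2*I*√19/20611 ≈ 0.21764 + 0.00042297*I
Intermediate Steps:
p = 39/5 (p = -(-24 - 15)/5 = -⅕*(-39) = 39/5 ≈ 7.8000)
C(O, d) = -O + √2*√O (C(O, d) = √(2*O) - O = √2*√O - O = -O + √2*√O)
(84*(-101) + p)/(-39618) + C(-152, 144)/41222 = (84*(-101) + 39/5)/(-39618) + (-1*(-152) + √2*√(-152))/41222 = (-8484 + 39/5)*(-1/39618) + (152 + √2*(2*I*√38))*(1/41222) = -42381/5*(-1/39618) + (152 + 4*I*√19)*(1/41222) = 4709/22010 + (76/20611 + 2*I*√19/20611) = 98729959/453648110 + 2*I*√19/20611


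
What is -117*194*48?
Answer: -1089504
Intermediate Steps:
-117*194*48 = -22698*48 = -1089504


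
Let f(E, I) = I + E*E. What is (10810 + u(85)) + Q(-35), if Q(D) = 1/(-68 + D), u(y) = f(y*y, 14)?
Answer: 5377779246/103 ≈ 5.2211e+7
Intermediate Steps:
f(E, I) = I + E²
u(y) = 14 + y⁴ (u(y) = 14 + (y*y)² = 14 + (y²)² = 14 + y⁴)
(10810 + u(85)) + Q(-35) = (10810 + (14 + 85⁴)) + 1/(-68 - 35) = (10810 + (14 + 52200625)) + 1/(-103) = (10810 + 52200639) - 1/103 = 52211449 - 1/103 = 5377779246/103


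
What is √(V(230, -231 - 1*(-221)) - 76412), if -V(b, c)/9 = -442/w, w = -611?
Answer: I*√168808490/47 ≈ 276.44*I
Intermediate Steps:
V(b, c) = -306/47 (V(b, c) = -(-3978)/(-611) = -(-3978)*(-1)/611 = -9*34/47 = -306/47)
√(V(230, -231 - 1*(-221)) - 76412) = √(-306/47 - 76412) = √(-3591670/47) = I*√168808490/47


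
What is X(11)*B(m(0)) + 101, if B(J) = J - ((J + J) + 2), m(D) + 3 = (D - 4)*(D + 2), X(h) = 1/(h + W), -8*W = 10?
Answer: 1325/13 ≈ 101.92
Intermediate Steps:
W = -5/4 (W = -⅛*10 = -5/4 ≈ -1.2500)
X(h) = 1/(-5/4 + h) (X(h) = 1/(h - 5/4) = 1/(-5/4 + h))
m(D) = -3 + (-4 + D)*(2 + D) (m(D) = -3 + (D - 4)*(D + 2) = -3 + (-4 + D)*(2 + D))
B(J) = -2 - J (B(J) = J - (2*J + 2) = J - (2 + 2*J) = J + (-2 - 2*J) = -2 - J)
X(11)*B(m(0)) + 101 = (4/(-5 + 4*11))*(-2 - (-11 + 0² - 2*0)) + 101 = (4/(-5 + 44))*(-2 - (-11 + 0 + 0)) + 101 = (4/39)*(-2 - 1*(-11)) + 101 = (4*(1/39))*(-2 + 11) + 101 = (4/39)*9 + 101 = 12/13 + 101 = 1325/13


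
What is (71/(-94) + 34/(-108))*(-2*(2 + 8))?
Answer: 27160/1269 ≈ 21.403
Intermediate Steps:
(71/(-94) + 34/(-108))*(-2*(2 + 8)) = (71*(-1/94) + 34*(-1/108))*(-2*10) = (-71/94 - 17/54)*(-20) = -1358/1269*(-20) = 27160/1269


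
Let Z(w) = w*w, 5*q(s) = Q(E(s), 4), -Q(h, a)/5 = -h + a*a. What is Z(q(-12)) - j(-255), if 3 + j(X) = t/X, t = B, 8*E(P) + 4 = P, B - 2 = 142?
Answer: 27843/85 ≈ 327.56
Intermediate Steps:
B = 144 (B = 2 + 142 = 144)
E(P) = -½ + P/8
Q(h, a) = -5*a² + 5*h (Q(h, a) = -5*(-h + a*a) = -5*(-h + a²) = -5*(a² - h) = -5*a² + 5*h)
q(s) = -33/2 + s/8 (q(s) = (-5*4² + 5*(-½ + s/8))/5 = (-5*16 + (-5/2 + 5*s/8))/5 = (-80 + (-5/2 + 5*s/8))/5 = (-165/2 + 5*s/8)/5 = -33/2 + s/8)
t = 144
Z(w) = w²
j(X) = -3 + 144/X
Z(q(-12)) - j(-255) = (-33/2 + (⅛)*(-12))² - (-3 + 144/(-255)) = (-33/2 - 3/2)² - (-3 + 144*(-1/255)) = (-18)² - (-3 - 48/85) = 324 - 1*(-303/85) = 324 + 303/85 = 27843/85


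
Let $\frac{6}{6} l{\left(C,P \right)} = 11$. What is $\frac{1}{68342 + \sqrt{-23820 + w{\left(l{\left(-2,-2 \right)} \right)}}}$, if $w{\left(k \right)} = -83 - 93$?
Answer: $\frac{34171}{2335326480} - \frac{i \sqrt{5999}}{2335326480} \approx 1.4632 \cdot 10^{-5} - 3.3166 \cdot 10^{-8} i$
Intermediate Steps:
$l{\left(C,P \right)} = 11$
$w{\left(k \right)} = -176$ ($w{\left(k \right)} = -83 - 93 = -176$)
$\frac{1}{68342 + \sqrt{-23820 + w{\left(l{\left(-2,-2 \right)} \right)}}} = \frac{1}{68342 + \sqrt{-23820 - 176}} = \frac{1}{68342 + \sqrt{-23996}} = \frac{1}{68342 + 2 i \sqrt{5999}}$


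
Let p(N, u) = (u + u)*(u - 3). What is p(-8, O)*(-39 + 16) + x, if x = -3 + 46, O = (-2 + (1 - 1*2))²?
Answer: -2441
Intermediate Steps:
O = 9 (O = (-2 + (1 - 2))² = (-2 - 1)² = (-3)² = 9)
p(N, u) = 2*u*(-3 + u) (p(N, u) = (2*u)*(-3 + u) = 2*u*(-3 + u))
x = 43
p(-8, O)*(-39 + 16) + x = (2*9*(-3 + 9))*(-39 + 16) + 43 = (2*9*6)*(-23) + 43 = 108*(-23) + 43 = -2484 + 43 = -2441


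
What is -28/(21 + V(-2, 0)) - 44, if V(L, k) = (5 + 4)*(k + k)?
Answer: -136/3 ≈ -45.333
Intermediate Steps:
V(L, k) = 18*k (V(L, k) = 9*(2*k) = 18*k)
-28/(21 + V(-2, 0)) - 44 = -28/(21 + 18*0) - 44 = -28/(21 + 0) - 44 = -28/21 - 44 = -28*1/21 - 44 = -4/3 - 44 = -136/3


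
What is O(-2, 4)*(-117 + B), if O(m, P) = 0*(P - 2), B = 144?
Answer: 0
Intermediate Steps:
O(m, P) = 0 (O(m, P) = 0*(-2 + P) = 0)
O(-2, 4)*(-117 + B) = 0*(-117 + 144) = 0*27 = 0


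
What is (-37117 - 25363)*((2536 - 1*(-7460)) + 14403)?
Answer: -1524449520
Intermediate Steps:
(-37117 - 25363)*((2536 - 1*(-7460)) + 14403) = -62480*((2536 + 7460) + 14403) = -62480*(9996 + 14403) = -62480*24399 = -1524449520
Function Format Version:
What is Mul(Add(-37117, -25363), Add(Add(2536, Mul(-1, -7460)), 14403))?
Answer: -1524449520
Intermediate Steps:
Mul(Add(-37117, -25363), Add(Add(2536, Mul(-1, -7460)), 14403)) = Mul(-62480, Add(Add(2536, 7460), 14403)) = Mul(-62480, Add(9996, 14403)) = Mul(-62480, 24399) = -1524449520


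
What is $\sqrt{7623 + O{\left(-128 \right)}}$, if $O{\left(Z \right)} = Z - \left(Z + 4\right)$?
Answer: $\sqrt{7619} \approx 87.287$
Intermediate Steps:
$O{\left(Z \right)} = -4$ ($O{\left(Z \right)} = Z - \left(4 + Z\right) = -4$)
$\sqrt{7623 + O{\left(-128 \right)}} = \sqrt{7623 - 4} = \sqrt{7619}$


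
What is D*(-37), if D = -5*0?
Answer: 0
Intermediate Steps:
D = 0
D*(-37) = 0*(-37) = 0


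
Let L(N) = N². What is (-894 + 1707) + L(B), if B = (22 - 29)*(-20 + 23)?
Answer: 1254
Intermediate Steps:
B = -21 (B = -7*3 = -21)
(-894 + 1707) + L(B) = (-894 + 1707) + (-21)² = 813 + 441 = 1254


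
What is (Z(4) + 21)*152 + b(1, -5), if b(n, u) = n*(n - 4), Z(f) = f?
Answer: 3797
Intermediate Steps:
b(n, u) = n*(-4 + n)
(Z(4) + 21)*152 + b(1, -5) = (4 + 21)*152 + 1*(-4 + 1) = 25*152 + 1*(-3) = 3800 - 3 = 3797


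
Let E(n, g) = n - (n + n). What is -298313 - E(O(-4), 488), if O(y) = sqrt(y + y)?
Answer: -298313 + 2*I*sqrt(2) ≈ -2.9831e+5 + 2.8284*I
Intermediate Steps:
O(y) = sqrt(2)*sqrt(y) (O(y) = sqrt(2*y) = sqrt(2)*sqrt(y))
E(n, g) = -n (E(n, g) = n - 2*n = -n)
-298313 - E(O(-4), 488) = -298313 - (-1)*sqrt(2)*sqrt(-4) = -298313 - (-1)*sqrt(2)*(2*I) = -298313 - (-1)*2*I*sqrt(2) = -298313 - (-2)*I*sqrt(2) = -298313 + 2*I*sqrt(2)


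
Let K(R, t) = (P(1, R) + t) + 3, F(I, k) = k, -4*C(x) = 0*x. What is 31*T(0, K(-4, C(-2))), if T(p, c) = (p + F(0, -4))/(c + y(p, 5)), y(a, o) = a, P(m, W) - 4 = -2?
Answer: -124/5 ≈ -24.800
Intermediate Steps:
C(x) = 0 (C(x) = -0*x = -¼*0 = 0)
P(m, W) = 2 (P(m, W) = 4 - 2 = 2)
K(R, t) = 5 + t (K(R, t) = (2 + t) + 3 = 5 + t)
T(p, c) = (-4 + p)/(c + p) (T(p, c) = (p - 4)/(c + p) = (-4 + p)/(c + p))
31*T(0, K(-4, C(-2))) = 31*((-4 + 0)/((5 + 0) + 0)) = 31*(-4/(5 + 0)) = 31*(-4/5) = 31*((⅕)*(-4)) = 31*(-⅘) = -124/5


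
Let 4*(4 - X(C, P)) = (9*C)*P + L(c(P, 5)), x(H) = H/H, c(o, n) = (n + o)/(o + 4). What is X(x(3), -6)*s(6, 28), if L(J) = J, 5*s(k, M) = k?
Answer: 417/20 ≈ 20.850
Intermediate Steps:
s(k, M) = k/5
c(o, n) = (n + o)/(4 + o)
x(H) = 1
X(C, P) = 4 - 9*C*P/4 - (5 + P)/(4*(4 + P)) (X(C, P) = 4 - ((9*C)*P + (5 + P)/(4 + P))/4 = 4 - (9*C*P + (5 + P)/(4 + P))/4 = 4 - ((5 + P)/(4 + P) + 9*C*P)/4 = 4 + (-9*C*P/4 - (5 + P)/(4*(4 + P))) = 4 - 9*C*P/4 - (5 + P)/(4*(4 + P)))
X(x(3), -6)*s(6, 28) = ((-5 - 1*(-6) + (4 - 6)*(16 - 9*1*(-6)))/(4*(4 - 6)))*((1/5)*6) = ((1/4)*(-5 + 6 - 2*(16 + 54))/(-2))*(6/5) = ((1/4)*(-1/2)*(-5 + 6 - 2*70))*(6/5) = ((1/4)*(-1/2)*(-5 + 6 - 140))*(6/5) = ((1/4)*(-1/2)*(-139))*(6/5) = (139/8)*(6/5) = 417/20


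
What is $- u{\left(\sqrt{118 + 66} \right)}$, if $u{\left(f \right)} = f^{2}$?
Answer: $-184$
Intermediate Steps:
$- u{\left(\sqrt{118 + 66} \right)} = - \left(\sqrt{118 + 66}\right)^{2} = - \left(\sqrt{184}\right)^{2} = - \left(2 \sqrt{46}\right)^{2} = \left(-1\right) 184 = -184$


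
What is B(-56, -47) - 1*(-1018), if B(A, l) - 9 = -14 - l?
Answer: 1060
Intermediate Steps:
B(A, l) = -5 - l (B(A, l) = 9 + (-14 - l) = -5 - l)
B(-56, -47) - 1*(-1018) = (-5 - 1*(-47)) - 1*(-1018) = (-5 + 47) + 1018 = 42 + 1018 = 1060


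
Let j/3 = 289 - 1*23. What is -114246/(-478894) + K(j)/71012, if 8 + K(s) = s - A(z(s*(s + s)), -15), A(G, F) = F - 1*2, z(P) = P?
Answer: 4249652205/17003610364 ≈ 0.24993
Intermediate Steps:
A(G, F) = -2 + F (A(G, F) = F - 2 = -2 + F)
j = 798 (j = 3*(289 - 1*23) = 3*(289 - 23) = 3*266 = 798)
K(s) = 9 + s (K(s) = -8 + (s - (-2 - 15)) = -8 + (s - 1*(-17)) = -8 + (s + 17) = -8 + (17 + s) = 9 + s)
-114246/(-478894) + K(j)/71012 = -114246/(-478894) + (9 + 798)/71012 = -114246*(-1/478894) + 807*(1/71012) = 57123/239447 + 807/71012 = 4249652205/17003610364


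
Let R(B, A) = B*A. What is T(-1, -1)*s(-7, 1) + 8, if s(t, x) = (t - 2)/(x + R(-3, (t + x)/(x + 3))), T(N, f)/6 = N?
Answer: 196/11 ≈ 17.818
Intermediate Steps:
T(N, f) = 6*N
R(B, A) = A*B
s(t, x) = (-2 + t)/(x - 3*(t + x)/(3 + x)) (s(t, x) = (t - 2)/(x + ((t + x)/(x + 3))*(-3)) = (-2 + t)/(x + ((t + x)/(3 + x))*(-3)) = (-2 + t)/(x - 3*(t + x)/(3 + x)))
T(-1, -1)*s(-7, 1) + 8 = (6*(-1))*((-2 - 7)*(3 + 1)/(-3*(-7) - 3*1 + 1*(3 + 1))) + 8 = -6*(-9)*4/(21 - 3 + 1*4) + 8 = -6*(-9)*4/(21 - 3 + 4) + 8 = -6*(-9)*4/22 + 8 = -3*(-9)*4/11 + 8 = -6*(-18/11) + 8 = 108/11 + 8 = 196/11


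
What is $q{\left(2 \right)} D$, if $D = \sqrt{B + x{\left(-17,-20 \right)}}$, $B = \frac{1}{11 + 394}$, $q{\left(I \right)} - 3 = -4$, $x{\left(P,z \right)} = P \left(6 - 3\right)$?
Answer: $- \frac{i \sqrt{103270}}{45} \approx - 7.1413 i$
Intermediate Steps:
$x{\left(P,z \right)} = 3 P$ ($x{\left(P,z \right)} = P 3 = 3 P$)
$q{\left(I \right)} = -1$ ($q{\left(I \right)} = 3 - 4 = -1$)
$B = \frac{1}{405} \approx 0.0024691$
$D = \frac{i \sqrt{103270}}{45}$ ($D = \sqrt{\frac{1}{405} + 3 \left(-17\right)} = \sqrt{\frac{1}{405} - 51} = \sqrt{- \frac{20654}{405}} = \frac{i \sqrt{103270}}{45} \approx 7.1413 i$)
$q{\left(2 \right)} D = - \frac{i \sqrt{103270}}{45}$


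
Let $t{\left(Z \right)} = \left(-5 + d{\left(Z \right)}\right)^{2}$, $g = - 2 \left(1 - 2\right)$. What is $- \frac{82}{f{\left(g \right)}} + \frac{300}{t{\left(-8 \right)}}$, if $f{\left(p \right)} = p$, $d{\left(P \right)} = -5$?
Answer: $-38$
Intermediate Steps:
$g = 2$ ($g = \left(-2\right) \left(-1\right) = 2$)
$t{\left(Z \right)} = 100$ ($t{\left(Z \right)} = \left(-5 - 5\right)^{2} = \left(-10\right)^{2} = 100$)
$- \frac{82}{f{\left(g \right)}} + \frac{300}{t{\left(-8 \right)}} = - \frac{82}{2} + \frac{300}{100} = \left(-82\right) \frac{1}{2} + 300 \cdot \frac{1}{100} = -41 + 3 = -38$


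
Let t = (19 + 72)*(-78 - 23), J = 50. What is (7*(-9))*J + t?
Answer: -12341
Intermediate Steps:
t = -9191 (t = 91*(-101) = -9191)
(7*(-9))*J + t = (7*(-9))*50 - 9191 = -63*50 - 9191 = -3150 - 9191 = -12341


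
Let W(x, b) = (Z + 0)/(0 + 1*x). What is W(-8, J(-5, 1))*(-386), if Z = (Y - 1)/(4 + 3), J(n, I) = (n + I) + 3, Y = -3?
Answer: -193/7 ≈ -27.571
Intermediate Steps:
J(n, I) = 3 + I + n (J(n, I) = (I + n) + 3 = 3 + I + n)
Z = -4/7 (Z = (-3 - 1)/(4 + 3) = -4/7 ≈ -0.57143)
W(x, b) = -4/(7*x) (W(x, b) = (-4/7 + 0)/(0 + 1*x) = -4/(7*(0 + x)) = -4/(7*x))
W(-8, J(-5, 1))*(-386) = -4/7/(-8)*(-386) = -4/7*(-⅛)*(-386) = (1/14)*(-386) = -193/7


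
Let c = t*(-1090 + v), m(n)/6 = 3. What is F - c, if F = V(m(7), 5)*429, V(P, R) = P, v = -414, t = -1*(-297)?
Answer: 454410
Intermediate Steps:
m(n) = 18 (m(n) = 6*3 = 18)
t = 297
F = 7722 (F = 18*429 = 7722)
c = -446688 (c = 297*(-1090 - 414) = 297*(-1504) = -446688)
F - c = 7722 - 1*(-446688) = 7722 + 446688 = 454410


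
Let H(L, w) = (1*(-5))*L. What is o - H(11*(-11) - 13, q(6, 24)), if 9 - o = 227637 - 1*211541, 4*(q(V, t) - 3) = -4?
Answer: -16757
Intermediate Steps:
q(V, t) = 2 (q(V, t) = 3 + (¼)*(-4) = 3 - 1 = 2)
H(L, w) = -5*L
o = -16087 (o = 9 - (227637 - 1*211541) = 9 - (227637 - 211541) = 9 - 1*16096 = 9 - 16096 = -16087)
o - H(11*(-11) - 13, q(6, 24)) = -16087 - (-5)*(11*(-11) - 13) = -16087 - (-5)*(-121 - 13) = -16087 - (-5)*(-134) = -16087 - 1*670 = -16087 - 670 = -16757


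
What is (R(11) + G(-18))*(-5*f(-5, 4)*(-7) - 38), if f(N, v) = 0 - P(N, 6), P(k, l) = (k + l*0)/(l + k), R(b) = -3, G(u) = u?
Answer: -2877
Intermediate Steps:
P(k, l) = k/(k + l) (P(k, l) = (k + 0)/(k + l) = k/(k + l))
f(N, v) = -N/(6 + N) (f(N, v) = 0 - N/(N + 6) = 0 - N/(6 + N) = -N/(6 + N))
(R(11) + G(-18))*(-5*f(-5, 4)*(-7) - 38) = (-3 - 18)*(-(-5)*(-5)/(6 - 5)*(-7) - 38) = -21*(-(-5)*(-5)/1*(-7) - 38) = -21*(-(-5)*(-5)*(-7) - 38) = -21*(-5*5*(-7) - 38) = -21*(-25*(-7) - 38) = -21*(175 - 38) = -21*137 = -2877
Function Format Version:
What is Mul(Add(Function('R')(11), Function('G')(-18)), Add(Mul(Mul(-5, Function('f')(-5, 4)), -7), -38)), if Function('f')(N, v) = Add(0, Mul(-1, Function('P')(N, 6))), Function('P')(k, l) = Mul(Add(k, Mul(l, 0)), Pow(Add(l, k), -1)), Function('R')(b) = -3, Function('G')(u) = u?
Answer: -2877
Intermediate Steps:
Function('P')(k, l) = Mul(k, Pow(Add(k, l), -1)) (Function('P')(k, l) = Mul(Add(k, 0), Pow(Add(k, l), -1)) = Mul(k, Pow(Add(k, l), -1)))
Function('f')(N, v) = Mul(-1, N, Pow(Add(6, N), -1)) (Function('f')(N, v) = Add(0, Mul(-1, Mul(N, Pow(Add(N, 6), -1)))) = Add(0, Mul(-1, Mul(N, Pow(Add(6, N), -1)))) = Add(0, Mul(-1, N, Pow(Add(6, N), -1))) = Mul(-1, N, Pow(Add(6, N), -1)))
Mul(Add(Function('R')(11), Function('G')(-18)), Add(Mul(Mul(-5, Function('f')(-5, 4)), -7), -38)) = Mul(Add(-3, -18), Add(Mul(Mul(-5, Mul(-1, -5, Pow(Add(6, -5), -1))), -7), -38)) = Mul(-21, Add(Mul(Mul(-5, Mul(-1, -5, Pow(1, -1))), -7), -38)) = Mul(-21, Add(Mul(Mul(-5, Mul(-1, -5, 1)), -7), -38)) = Mul(-21, Add(Mul(Mul(-5, 5), -7), -38)) = Mul(-21, Add(Mul(-25, -7), -38)) = Mul(-21, Add(175, -38)) = Mul(-21, 137) = -2877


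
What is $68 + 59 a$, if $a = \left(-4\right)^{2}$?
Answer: $1012$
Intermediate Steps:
$a = 16$
$68 + 59 a = 68 + 59 \cdot 16 = 68 + 944 = 1012$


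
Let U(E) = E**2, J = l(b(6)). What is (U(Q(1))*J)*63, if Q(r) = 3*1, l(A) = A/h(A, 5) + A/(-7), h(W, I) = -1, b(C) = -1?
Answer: 648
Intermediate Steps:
l(A) = -8*A/7 (l(A) = A/(-1) + A/(-7) = A*(-1) + A*(-1/7) = -A - A/7 = -8*A/7)
Q(r) = 3
J = 8/7 (J = -8/7*(-1) = 8/7 ≈ 1.1429)
(U(Q(1))*J)*63 = (3**2*(8/7))*63 = (9*(8/7))*63 = (72/7)*63 = 648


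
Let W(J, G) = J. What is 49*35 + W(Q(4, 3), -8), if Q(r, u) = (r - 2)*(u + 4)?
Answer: 1729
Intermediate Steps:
Q(r, u) = (-2 + r)*(4 + u)
49*35 + W(Q(4, 3), -8) = 49*35 + (-8 - 2*3 + 4*4 + 4*3) = 1715 + (-8 - 6 + 16 + 12) = 1715 + 14 = 1729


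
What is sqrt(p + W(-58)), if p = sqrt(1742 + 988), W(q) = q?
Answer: sqrt(-58 + sqrt(2730)) ≈ 2.398*I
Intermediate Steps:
p = sqrt(2730) ≈ 52.249
sqrt(p + W(-58)) = sqrt(sqrt(2730) - 58) = sqrt(-58 + sqrt(2730))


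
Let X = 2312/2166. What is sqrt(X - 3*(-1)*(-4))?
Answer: 8*I*sqrt(555)/57 ≈ 3.3064*I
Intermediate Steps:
X = 1156/1083 (X = 2312*(1/2166) = 1156/1083 ≈ 1.0674)
sqrt(X - 3*(-1)*(-4)) = sqrt(1156/1083 - 3*(-1)*(-4)) = sqrt(1156/1083 + 3*(-4)) = sqrt(1156/1083 - 12) = sqrt(-11840/1083) = 8*I*sqrt(555)/57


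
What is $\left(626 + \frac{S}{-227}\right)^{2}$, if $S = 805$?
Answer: $\frac{19964842209}{51529} \approx 3.8745 \cdot 10^{5}$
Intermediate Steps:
$\left(626 + \frac{S}{-227}\right)^{2} = \left(626 + \frac{805}{-227}\right)^{2} = \left(626 + 805 \left(- \frac{1}{227}\right)\right)^{2} = \left(626 - \frac{805}{227}\right)^{2} = \left(\frac{141297}{227}\right)^{2} = \frac{19964842209}{51529}$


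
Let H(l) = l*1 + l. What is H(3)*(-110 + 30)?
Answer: -480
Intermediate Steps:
H(l) = 2*l (H(l) = l + l = 2*l)
H(3)*(-110 + 30) = (2*3)*(-110 + 30) = 6*(-80) = -480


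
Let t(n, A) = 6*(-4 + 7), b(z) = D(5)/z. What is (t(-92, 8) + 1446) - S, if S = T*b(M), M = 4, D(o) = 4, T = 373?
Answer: 1091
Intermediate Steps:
b(z) = 4/z
t(n, A) = 18 (t(n, A) = 6*3 = 18)
S = 373 (S = 373*(4/4) = 373*(4*(1/4)) = 373*1 = 373)
(t(-92, 8) + 1446) - S = (18 + 1446) - 1*373 = 1464 - 373 = 1091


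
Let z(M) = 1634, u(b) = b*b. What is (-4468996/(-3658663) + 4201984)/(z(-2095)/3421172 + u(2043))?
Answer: 26297946792067323368/26121857442881575453 ≈ 1.0067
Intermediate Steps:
u(b) = b²
(-4468996/(-3658663) + 4201984)/(z(-2095)/3421172 + u(2043)) = (-4468996/(-3658663) + 4201984)/(1634/3421172 + 2043²) = (-4468996*(-1/3658663) + 4201984)/(1634*(1/3421172) + 4173849) = (4468996/3658663 + 4201984)/(817/1710586 + 4173849) = 15373647856388/(3658663*(7139727666331/1710586)) = (15373647856388/3658663)*(1710586/7139727666331) = 26297946792067323368/26121857442881575453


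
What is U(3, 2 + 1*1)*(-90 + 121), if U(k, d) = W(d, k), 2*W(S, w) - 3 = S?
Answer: 93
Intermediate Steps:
W(S, w) = 3/2 + S/2
U(k, d) = 3/2 + d/2
U(3, 2 + 1*1)*(-90 + 121) = (3/2 + (2 + 1*1)/2)*(-90 + 121) = (3/2 + (2 + 1)/2)*31 = (3/2 + (1/2)*3)*31 = (3/2 + 3/2)*31 = 3*31 = 93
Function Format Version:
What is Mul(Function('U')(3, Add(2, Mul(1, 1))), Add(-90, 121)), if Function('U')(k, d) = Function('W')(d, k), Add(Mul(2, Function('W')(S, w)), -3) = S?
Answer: 93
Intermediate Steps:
Function('W')(S, w) = Add(Rational(3, 2), Mul(Rational(1, 2), S))
Function('U')(k, d) = Add(Rational(3, 2), Mul(Rational(1, 2), d))
Mul(Function('U')(3, Add(2, Mul(1, 1))), Add(-90, 121)) = Mul(Add(Rational(3, 2), Mul(Rational(1, 2), Add(2, Mul(1, 1)))), Add(-90, 121)) = Mul(Add(Rational(3, 2), Mul(Rational(1, 2), Add(2, 1))), 31) = Mul(Add(Rational(3, 2), Mul(Rational(1, 2), 3)), 31) = Mul(Add(Rational(3, 2), Rational(3, 2)), 31) = Mul(3, 31) = 93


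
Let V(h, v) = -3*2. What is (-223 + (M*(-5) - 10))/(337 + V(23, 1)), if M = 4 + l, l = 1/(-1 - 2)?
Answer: -754/993 ≈ -0.75932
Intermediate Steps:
l = -⅓ (l = 1/(-3) = -⅓ ≈ -0.33333)
V(h, v) = -6
M = 11/3 (M = 4 - ⅓ = 11/3 ≈ 3.6667)
(-223 + (M*(-5) - 10))/(337 + V(23, 1)) = (-223 + ((11/3)*(-5) - 10))/(337 - 6) = (-223 + (-55/3 - 10))/331 = (-223 - 85/3)*(1/331) = -754/3*1/331 = -754/993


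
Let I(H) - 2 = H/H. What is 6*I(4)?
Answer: 18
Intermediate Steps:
I(H) = 3 (I(H) = 2 + H/H = 2 + 1 = 3)
6*I(4) = 6*3 = 18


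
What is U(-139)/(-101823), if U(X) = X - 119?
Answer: 86/33941 ≈ 0.0025338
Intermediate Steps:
U(X) = -119 + X
U(-139)/(-101823) = (-119 - 139)/(-101823) = -258*(-1/101823) = 86/33941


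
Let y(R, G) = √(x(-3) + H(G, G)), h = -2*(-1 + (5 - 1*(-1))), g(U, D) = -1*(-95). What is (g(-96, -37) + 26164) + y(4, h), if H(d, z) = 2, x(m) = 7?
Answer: 26262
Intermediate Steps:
g(U, D) = 95
h = -10 (h = -2*(-1 + (5 + 1)) = -2*(-1 + 6) = -2*5 = -10)
y(R, G) = 3 (y(R, G) = √(7 + 2) = √9 = 3)
(g(-96, -37) + 26164) + y(4, h) = (95 + 26164) + 3 = 26259 + 3 = 26262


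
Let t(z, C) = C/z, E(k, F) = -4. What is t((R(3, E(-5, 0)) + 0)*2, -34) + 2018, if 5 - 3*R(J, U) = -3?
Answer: 16093/8 ≈ 2011.6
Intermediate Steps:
R(J, U) = 8/3 (R(J, U) = 5/3 - 1/3*(-3) = 5/3 + 1 = 8/3)
t((R(3, E(-5, 0)) + 0)*2, -34) + 2018 = -34*1/(2*(8/3 + 0)) + 2018 = -34/((8/3)*2) + 2018 = -34/16/3 + 2018 = -34*3/16 + 2018 = -51/8 + 2018 = 16093/8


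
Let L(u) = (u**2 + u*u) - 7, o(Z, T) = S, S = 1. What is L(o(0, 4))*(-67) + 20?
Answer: 355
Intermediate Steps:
o(Z, T) = 1
L(u) = -7 + 2*u**2 (L(u) = (u**2 + u**2) - 7 = 2*u**2 - 7 = -7 + 2*u**2)
L(o(0, 4))*(-67) + 20 = (-7 + 2*1**2)*(-67) + 20 = (-7 + 2*1)*(-67) + 20 = (-7 + 2)*(-67) + 20 = -5*(-67) + 20 = 335 + 20 = 355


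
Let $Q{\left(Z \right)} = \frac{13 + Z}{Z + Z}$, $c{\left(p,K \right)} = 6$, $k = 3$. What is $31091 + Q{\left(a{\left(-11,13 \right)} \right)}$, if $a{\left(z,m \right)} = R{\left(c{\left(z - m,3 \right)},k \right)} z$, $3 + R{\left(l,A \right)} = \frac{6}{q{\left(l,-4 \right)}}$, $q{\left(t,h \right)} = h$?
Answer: $\frac{6156143}{198} \approx 31092.0$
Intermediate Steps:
$R{\left(l,A \right)} = - \frac{9}{2}$ ($R{\left(l,A \right)} = -3 + \frac{6}{-4} = -3 + 6 \left(- \frac{1}{4}\right) = -3 - \frac{3}{2} = - \frac{9}{2}$)
$a{\left(z,m \right)} = - \frac{9 z}{2}$
$Q{\left(Z \right)} = \frac{13 + Z}{2 Z}$
$31091 + Q{\left(a{\left(-11,13 \right)} \right)} = 31091 + \frac{13 - - \frac{99}{2}}{2 \left(\left(- \frac{9}{2}\right) \left(-11\right)\right)} = 31091 + \frac{13 + \frac{99}{2}}{2 \cdot \frac{99}{2}} = 31091 + \frac{1}{2} \cdot \frac{2}{99} \cdot \frac{125}{2} = 31091 + \frac{125}{198} = \frac{6156143}{198}$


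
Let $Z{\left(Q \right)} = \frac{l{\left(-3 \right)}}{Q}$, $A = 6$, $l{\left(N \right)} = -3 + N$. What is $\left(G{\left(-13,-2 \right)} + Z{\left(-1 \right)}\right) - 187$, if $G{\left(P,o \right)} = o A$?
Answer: $-193$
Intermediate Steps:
$Z{\left(Q \right)} = - \frac{6}{Q}$ ($Z{\left(Q \right)} = \frac{-3 - 3}{Q} = - \frac{6}{Q}$)
$G{\left(P,o \right)} = 6 o$ ($G{\left(P,o \right)} = o 6 = 6 o$)
$\left(G{\left(-13,-2 \right)} + Z{\left(-1 \right)}\right) - 187 = \left(6 \left(-2\right) - \frac{6}{-1}\right) - 187 = \left(-12 - -6\right) - 187 = \left(-12 + 6\right) - 187 = -6 - 187 = -193$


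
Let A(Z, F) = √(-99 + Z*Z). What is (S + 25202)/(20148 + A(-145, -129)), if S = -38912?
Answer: -138114540/202960489 + 6855*√20926/202960489 ≈ -0.67561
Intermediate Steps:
A(Z, F) = √(-99 + Z²)
(S + 25202)/(20148 + A(-145, -129)) = (-38912 + 25202)/(20148 + √(-99 + (-145)²)) = -13710/(20148 + √(-99 + 21025)) = -13710/(20148 + √20926)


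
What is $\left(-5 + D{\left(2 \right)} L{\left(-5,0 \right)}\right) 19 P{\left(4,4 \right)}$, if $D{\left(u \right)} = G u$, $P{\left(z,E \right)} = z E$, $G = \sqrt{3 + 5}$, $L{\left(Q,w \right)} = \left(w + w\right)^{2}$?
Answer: $-1520$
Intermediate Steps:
$L{\left(Q,w \right)} = 4 w^{2}$ ($L{\left(Q,w \right)} = \left(2 w\right)^{2} = 4 w^{2}$)
$G = 2 \sqrt{2}$ ($G = \sqrt{8} = 2 \sqrt{2} \approx 2.8284$)
$P{\left(z,E \right)} = E z$
$D{\left(u \right)} = 2 u \sqrt{2}$ ($D{\left(u \right)} = 2 \sqrt{2} u = 2 u \sqrt{2}$)
$\left(-5 + D{\left(2 \right)} L{\left(-5,0 \right)}\right) 19 P{\left(4,4 \right)} = \left(-5 + 2 \cdot 2 \sqrt{2} \cdot 4 \cdot 0^{2}\right) 19 \cdot 4 \cdot 4 = \left(-5 + 4 \sqrt{2} \cdot 4 \cdot 0\right) 19 \cdot 16 = \left(-5 + 4 \sqrt{2} \cdot 0\right) 19 \cdot 16 = \left(-5 + 0\right) 19 \cdot 16 = \left(-5\right) 19 \cdot 16 = \left(-95\right) 16 = -1520$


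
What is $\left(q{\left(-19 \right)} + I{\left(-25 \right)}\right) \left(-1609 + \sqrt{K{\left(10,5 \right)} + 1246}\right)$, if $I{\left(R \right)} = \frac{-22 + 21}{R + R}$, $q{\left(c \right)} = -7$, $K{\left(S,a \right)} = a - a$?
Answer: $\frac{561541}{50} - \frac{349 \sqrt{1246}}{50} \approx 10984.0$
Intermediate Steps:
$K{\left(S,a \right)} = 0$
$I{\left(R \right)} = - \frac{1}{2 R}$
$\left(q{\left(-19 \right)} + I{\left(-25 \right)}\right) \left(-1609 + \sqrt{K{\left(10,5 \right)} + 1246}\right) = \left(-7 - \frac{1}{2 \left(-25\right)}\right) \left(-1609 + \sqrt{0 + 1246}\right) = \left(-7 - - \frac{1}{50}\right) \left(-1609 + \sqrt{1246}\right) = \left(-7 + \frac{1}{50}\right) \left(-1609 + \sqrt{1246}\right) = - \frac{349 \left(-1609 + \sqrt{1246}\right)}{50} = \frac{561541}{50} - \frac{349 \sqrt{1246}}{50}$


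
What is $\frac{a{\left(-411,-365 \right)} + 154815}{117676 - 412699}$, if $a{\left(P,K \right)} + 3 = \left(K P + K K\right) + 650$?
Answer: $- \frac{146234}{98341} \approx -1.487$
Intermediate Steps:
$a{\left(P,K \right)} = 647 + K^{2} + K P$ ($a{\left(P,K \right)} = -3 + \left(\left(K P + K K\right) + 650\right) = -3 + \left(\left(K P + K^{2}\right) + 650\right) = -3 + \left(\left(K^{2} + K P\right) + 650\right) = -3 + \left(650 + K^{2} + K P\right) = 647 + K^{2} + K P$)
$\frac{a{\left(-411,-365 \right)} + 154815}{117676 - 412699} = \frac{\left(647 + \left(-365\right)^{2} - -150015\right) + 154815}{117676 - 412699} = \frac{\left(647 + 133225 + 150015\right) + 154815}{-295023} = \left(283887 + 154815\right) \left(- \frac{1}{295023}\right) = 438702 \left(- \frac{1}{295023}\right) = - \frac{146234}{98341}$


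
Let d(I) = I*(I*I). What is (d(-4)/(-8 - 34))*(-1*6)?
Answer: -64/7 ≈ -9.1429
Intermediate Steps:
d(I) = I³ (d(I) = I*I² = I³)
(d(-4)/(-8 - 34))*(-1*6) = ((-4)³/(-8 - 34))*(-1*6) = (-64/(-42))*(-6) = -1/42*(-64)*(-6) = (32/21)*(-6) = -64/7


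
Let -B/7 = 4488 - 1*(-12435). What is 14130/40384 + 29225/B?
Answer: 35259395/341709216 ≈ 0.10319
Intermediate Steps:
B = -118461 (B = -7*(4488 - 1*(-12435)) = -7*(4488 + 12435) = -7*16923 = -118461)
14130/40384 + 29225/B = 14130/40384 + 29225/(-118461) = 14130*(1/40384) + 29225*(-1/118461) = 7065/20192 - 4175/16923 = 35259395/341709216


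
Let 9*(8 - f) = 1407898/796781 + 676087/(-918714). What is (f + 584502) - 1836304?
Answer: -8246975771422477789/6588124736706 ≈ -1.2518e+6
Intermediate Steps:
f = 51950235566423/6588124736706 (f = 8 - (1407898/796781 + 676087/(-918714))/9 = 8 - (1407898*(1/796781) + 676087*(-1/918714))/9 = 8 - (1407898/796781 - 676087/918714)/9 = 8 - 1/9*754762327225/732013859634 = 8 - 754762327225/6588124736706 = 51950235566423/6588124736706 ≈ 7.8854)
(f + 584502) - 1836304 = (51950235566423/6588124736706 + 584502) - 1836304 = 3850824035089696835/6588124736706 - 1836304 = -8246975771422477789/6588124736706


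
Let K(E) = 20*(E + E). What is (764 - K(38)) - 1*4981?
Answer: -5737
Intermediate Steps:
K(E) = 40*E (K(E) = 20*(2*E) = 40*E)
(764 - K(38)) - 1*4981 = (764 - 40*38) - 1*4981 = (764 - 1*1520) - 4981 = (764 - 1520) - 4981 = -756 - 4981 = -5737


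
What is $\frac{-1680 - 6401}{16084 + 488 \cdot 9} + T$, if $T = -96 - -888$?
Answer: $\frac{16208911}{20476} \approx 791.61$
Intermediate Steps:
$T = 792$ ($T = -96 + 888 = 792$)
$\frac{-1680 - 6401}{16084 + 488 \cdot 9} + T = \frac{-1680 - 6401}{16084 + 488 \cdot 9} + 792 = - \frac{8081}{16084 + 4392} + 792 = - \frac{8081}{20476} + 792 = \frac{16208911}{20476}$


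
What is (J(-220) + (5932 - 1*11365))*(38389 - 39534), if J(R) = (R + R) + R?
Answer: 6976485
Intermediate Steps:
J(R) = 3*R (J(R) = 2*R + R = 3*R)
(J(-220) + (5932 - 1*11365))*(38389 - 39534) = (3*(-220) + (5932 - 1*11365))*(38389 - 39534) = (-660 + (5932 - 11365))*(-1145) = (-660 - 5433)*(-1145) = -6093*(-1145) = 6976485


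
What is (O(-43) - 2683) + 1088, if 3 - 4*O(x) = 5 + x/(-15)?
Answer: -95773/60 ≈ -1596.2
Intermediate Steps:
O(x) = -½ + x/60 (O(x) = ¾ - (5 + x/(-15))/4 = ¾ - (5 + x*(-1/15))/4 = ¾ - (5 - x/15)/4 = ¾ + (-5/4 + x/60) = -½ + x/60)
(O(-43) - 2683) + 1088 = ((-½ + (1/60)*(-43)) - 2683) + 1088 = ((-½ - 43/60) - 2683) + 1088 = (-73/60 - 2683) + 1088 = -161053/60 + 1088 = -95773/60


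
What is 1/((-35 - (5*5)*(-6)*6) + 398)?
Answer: 1/1263 ≈ 0.00079177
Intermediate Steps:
1/((-35 - (5*5)*(-6)*6) + 398) = 1/((-35 - 25*(-6)*6) + 398) = 1/((-35 - (-150)*6) + 398) = 1/((-35 - 1*(-900)) + 398) = 1/((-35 + 900) + 398) = 1/(865 + 398) = 1/1263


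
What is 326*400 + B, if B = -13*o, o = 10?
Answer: 130270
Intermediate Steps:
B = -130 (B = -13*10 = -130)
326*400 + B = 326*400 - 130 = 130400 - 130 = 130270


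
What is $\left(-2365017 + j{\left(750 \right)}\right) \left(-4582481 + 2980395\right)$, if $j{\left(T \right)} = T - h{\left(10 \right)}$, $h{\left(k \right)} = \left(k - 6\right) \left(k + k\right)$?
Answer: $3787887227842$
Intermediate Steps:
$h{\left(k \right)} = 2 k \left(-6 + k\right)$ ($h{\left(k \right)} = \left(-6 + k\right) 2 k = 2 k \left(-6 + k\right)$)
$j{\left(T \right)} = -80 + T$ ($j{\left(T \right)} = T - 2 \cdot 10 \left(-6 + 10\right) = T - 2 \cdot 10 \cdot 4 = T - 80 = -80 + T$)
$\left(-2365017 + j{\left(750 \right)}\right) \left(-4582481 + 2980395\right) = \left(-2365017 + \left(-80 + 750\right)\right) \left(-4582481 + 2980395\right) = \left(-2365017 + 670\right) \left(-1602086\right) = \left(-2364347\right) \left(-1602086\right) = 3787887227842$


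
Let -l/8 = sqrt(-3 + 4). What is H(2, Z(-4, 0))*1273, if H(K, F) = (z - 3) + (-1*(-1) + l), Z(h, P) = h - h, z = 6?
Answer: -5092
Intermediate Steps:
Z(h, P) = 0
l = -8 (l = -8*sqrt(-3 + 4) = -8*sqrt(1) = -8*1 = -8)
H(K, F) = -4 (H(K, F) = (6 - 3) + (-1*(-1) - 8) = 3 + (1 - 8) = 3 - 7 = -4)
H(2, Z(-4, 0))*1273 = -4*1273 = -5092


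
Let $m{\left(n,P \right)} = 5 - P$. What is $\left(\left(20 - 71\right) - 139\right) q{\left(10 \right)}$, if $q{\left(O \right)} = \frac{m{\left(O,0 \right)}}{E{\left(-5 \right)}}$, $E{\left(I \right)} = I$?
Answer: $190$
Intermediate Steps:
$q{\left(O \right)} = -1$ ($q{\left(O \right)} = \frac{5 - 0}{-5} = \left(5 + 0\right) \left(- \frac{1}{5}\right) = 5 \left(- \frac{1}{5}\right) = -1$)
$\left(\left(20 - 71\right) - 139\right) q{\left(10 \right)} = \left(\left(20 - 71\right) - 139\right) \left(-1\right) = \left(-51 - 139\right) \left(-1\right) = \left(-190\right) \left(-1\right) = 190$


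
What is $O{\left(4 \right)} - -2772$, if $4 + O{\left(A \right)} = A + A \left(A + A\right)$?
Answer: $2804$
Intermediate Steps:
$O{\left(A \right)} = -4 + A + 2 A^{2}$ ($O{\left(A \right)} = -4 + \left(A + A \left(A + A\right)\right) = -4 + \left(A + A 2 A\right) = -4 + \left(A + 2 A^{2}\right) = -4 + A + 2 A^{2}$)
$O{\left(4 \right)} - -2772 = \left(-4 + 4 + 2 \cdot 4^{2}\right) - -2772 = \left(-4 + 4 + 2 \cdot 16\right) + 2772 = \left(-4 + 4 + 32\right) + 2772 = 32 + 2772 = 2804$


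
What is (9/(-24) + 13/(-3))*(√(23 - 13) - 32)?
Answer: 452/3 - 113*√10/24 ≈ 135.78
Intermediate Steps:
(9/(-24) + 13/(-3))*(√(23 - 13) - 32) = (9*(-1/24) + 13*(-⅓))*(√10 - 32) = (-3/8 - 13/3)*(-32 + √10) = -113*(-32 + √10)/24 = 452/3 - 113*√10/24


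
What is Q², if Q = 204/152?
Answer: 2601/1444 ≈ 1.8012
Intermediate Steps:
Q = 51/38 (Q = 204*(1/152) = 51/38 ≈ 1.3421)
Q² = (51/38)² = 2601/1444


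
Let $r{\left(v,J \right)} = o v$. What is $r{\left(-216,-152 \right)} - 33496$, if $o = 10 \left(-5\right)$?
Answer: $-22696$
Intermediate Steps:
$o = -50$
$r{\left(v,J \right)} = - 50 v$
$r{\left(-216,-152 \right)} - 33496 = \left(-50\right) \left(-216\right) - 33496 = 10800 - 33496 = -22696$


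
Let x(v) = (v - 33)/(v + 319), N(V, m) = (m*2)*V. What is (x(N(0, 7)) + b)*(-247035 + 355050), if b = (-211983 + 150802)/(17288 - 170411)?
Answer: 47342254400/1480189 ≈ 31984.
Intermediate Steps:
N(V, m) = 2*V*m (N(V, m) = (2*m)*V = 2*V*m)
b = 61181/153123 (b = -61181/(-153123) = -61181*(-1/153123) = 61181/153123 ≈ 0.39955)
x(v) = (-33 + v)/(319 + v)
(x(N(0, 7)) + b)*(-247035 + 355050) = ((-33 + 2*0*7)/(319 + 2*0*7) + 61181/153123)*(-247035 + 355050) = ((-33 + 0)/(319 + 0) + 61181/153123)*108015 = (-33/319 + 61181/153123)*108015 = ((1/319)*(-33) + 61181/153123)*108015 = (-3/29 + 61181/153123)*108015 = (1314880/4440567)*108015 = 47342254400/1480189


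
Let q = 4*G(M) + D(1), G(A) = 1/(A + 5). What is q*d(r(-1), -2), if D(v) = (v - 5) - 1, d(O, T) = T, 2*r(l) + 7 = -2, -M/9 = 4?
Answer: 318/31 ≈ 10.258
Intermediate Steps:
M = -36 (M = -9*4 = -36)
r(l) = -9/2 (r(l) = -7/2 + (1/2)*(-2) = -7/2 - 1 = -9/2)
G(A) = 1/(5 + A)
D(v) = -6 + v (D(v) = (-5 + v) - 1 = -6 + v)
q = -159/31 (q = 4/(5 - 36) + (-6 + 1) = 4/(-31) - 5 = 4*(-1/31) - 5 = -4/31 - 5 = -159/31 ≈ -5.1290)
q*d(r(-1), -2) = -159/31*(-2) = 318/31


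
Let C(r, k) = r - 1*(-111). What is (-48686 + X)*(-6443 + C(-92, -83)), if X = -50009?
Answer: 634016680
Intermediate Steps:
C(r, k) = 111 + r (C(r, k) = r + 111 = 111 + r)
(-48686 + X)*(-6443 + C(-92, -83)) = (-48686 - 50009)*(-6443 + (111 - 92)) = -98695*(-6443 + 19) = -98695*(-6424) = 634016680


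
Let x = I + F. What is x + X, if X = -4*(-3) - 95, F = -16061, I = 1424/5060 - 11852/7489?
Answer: -152953882936/9473585 ≈ -16145.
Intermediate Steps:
I = -12326696/9473585 (I = 1424*(1/5060) - 11852*1/7489 = 356/1265 - 11852/7489 = -12326696/9473585 ≈ -1.3012)
x = -152167575381/9473585 (x = -12326696/9473585 - 16061 = -152167575381/9473585 ≈ -16062.)
X = -83 (X = 12 - 95 = -83)
x + X = -152167575381/9473585 - 83 = -152953882936/9473585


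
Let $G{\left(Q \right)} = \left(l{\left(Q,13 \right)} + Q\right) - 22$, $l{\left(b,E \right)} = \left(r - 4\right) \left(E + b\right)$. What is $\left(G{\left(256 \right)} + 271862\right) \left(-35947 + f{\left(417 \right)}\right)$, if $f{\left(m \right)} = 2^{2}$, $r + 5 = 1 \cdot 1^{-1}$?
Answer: $-9702597192$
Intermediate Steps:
$r = -4$ ($r = -5 + 1 \cdot 1^{-1} = -5 + 1 \cdot 1 = -5 + 1 = -4$)
$f{\left(m \right)} = 4$
$l{\left(b,E \right)} = - 8 E - 8 b$ ($l{\left(b,E \right)} = \left(-4 - 4\right) \left(E + b\right) = - 8 \left(E + b\right) = - 8 E - 8 b$)
$G{\left(Q \right)} = -126 - 7 Q$ ($G{\left(Q \right)} = \left(\left(\left(-8\right) 13 - 8 Q\right) + Q\right) - 22 = \left(\left(-104 - 8 Q\right) + Q\right) - 22 = \left(-104 - 7 Q\right) - 22 = -126 - 7 Q$)
$\left(G{\left(256 \right)} + 271862\right) \left(-35947 + f{\left(417 \right)}\right) = \left(\left(-126 - 1792\right) + 271862\right) \left(-35947 + 4\right) = \left(\left(-126 - 1792\right) + 271862\right) \left(-35943\right) = \left(-1918 + 271862\right) \left(-35943\right) = 269944 \left(-35943\right) = -9702597192$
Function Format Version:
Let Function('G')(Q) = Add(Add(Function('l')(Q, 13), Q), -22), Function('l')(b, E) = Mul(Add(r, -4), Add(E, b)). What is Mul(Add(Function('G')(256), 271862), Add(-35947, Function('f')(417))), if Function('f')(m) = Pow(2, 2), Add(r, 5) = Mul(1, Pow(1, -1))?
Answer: -9702597192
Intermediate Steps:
r = -4 (r = Add(-5, Mul(1, Pow(1, -1))) = Add(-5, Mul(1, 1)) = Add(-5, 1) = -4)
Function('f')(m) = 4
Function('l')(b, E) = Add(Mul(-8, E), Mul(-8, b)) (Function('l')(b, E) = Mul(Add(-4, -4), Add(E, b)) = Mul(-8, Add(E, b)) = Add(Mul(-8, E), Mul(-8, b)))
Function('G')(Q) = Add(-126, Mul(-7, Q)) (Function('G')(Q) = Add(Add(Add(Mul(-8, 13), Mul(-8, Q)), Q), -22) = Add(Add(Add(-104, Mul(-8, Q)), Q), -22) = Add(Add(-104, Mul(-7, Q)), -22) = Add(-126, Mul(-7, Q)))
Mul(Add(Function('G')(256), 271862), Add(-35947, Function('f')(417))) = Mul(Add(Add(-126, Mul(-7, 256)), 271862), Add(-35947, 4)) = Mul(Add(Add(-126, -1792), 271862), -35943) = Mul(Add(-1918, 271862), -35943) = Mul(269944, -35943) = -9702597192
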